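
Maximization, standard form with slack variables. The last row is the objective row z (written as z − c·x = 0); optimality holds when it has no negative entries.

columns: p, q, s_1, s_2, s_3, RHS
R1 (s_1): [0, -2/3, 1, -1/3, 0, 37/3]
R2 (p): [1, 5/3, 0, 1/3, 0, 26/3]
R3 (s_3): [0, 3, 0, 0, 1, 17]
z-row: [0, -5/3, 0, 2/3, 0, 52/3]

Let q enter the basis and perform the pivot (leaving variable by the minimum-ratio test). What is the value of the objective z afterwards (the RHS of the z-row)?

Ratio test on column q — row 1: entry -2/3 ≤ 0; row 2: (26/3)/(5/3) = 26/5; row 3: 17/3 = 17/3. Minimum is 26/5 at row 2 (p leaves); pivot element 5/3.
Pivot on row 2; the z-row RHS becomes 52/3 − (-5/3)·(26/5) = 26.

26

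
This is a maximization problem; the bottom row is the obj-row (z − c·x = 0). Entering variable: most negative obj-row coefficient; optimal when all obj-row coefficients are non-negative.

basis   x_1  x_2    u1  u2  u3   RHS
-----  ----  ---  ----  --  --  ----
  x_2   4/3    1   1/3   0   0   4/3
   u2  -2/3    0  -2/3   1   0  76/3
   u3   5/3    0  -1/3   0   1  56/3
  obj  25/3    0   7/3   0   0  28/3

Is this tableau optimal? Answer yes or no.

yes

Every obj-row coefficient is ≥ 0, so the tableau is optimal.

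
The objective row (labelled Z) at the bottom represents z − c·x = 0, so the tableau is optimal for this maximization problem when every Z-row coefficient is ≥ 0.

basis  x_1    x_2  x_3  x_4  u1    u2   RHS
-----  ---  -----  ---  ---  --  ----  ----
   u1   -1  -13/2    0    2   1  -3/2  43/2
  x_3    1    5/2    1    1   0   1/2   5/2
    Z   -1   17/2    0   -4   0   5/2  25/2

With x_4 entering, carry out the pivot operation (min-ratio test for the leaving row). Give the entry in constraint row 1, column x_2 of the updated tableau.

-23/2

Ratio test on column x_4 — row 1: (43/2)/2 = 43/4; row 2: (5/2)/1 = 5/2. Minimum is 5/2 at row 2 (x_3 leaves); pivot element 1.
Divide row 2 by 1; eliminate column x_4 from the other rows.
Row 1 update in column x_2: -13/2 − 2·(5/2) = -23/2.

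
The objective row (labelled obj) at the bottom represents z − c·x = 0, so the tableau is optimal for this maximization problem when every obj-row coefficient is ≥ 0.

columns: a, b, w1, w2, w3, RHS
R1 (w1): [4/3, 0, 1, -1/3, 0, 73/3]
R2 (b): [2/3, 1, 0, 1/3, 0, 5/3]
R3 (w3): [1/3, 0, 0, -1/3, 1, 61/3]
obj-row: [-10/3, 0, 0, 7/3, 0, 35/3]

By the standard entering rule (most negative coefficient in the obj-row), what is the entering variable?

Negative obj-row entries: a: -10/3.
The most negative is -10/3 in column a, so a enters.

a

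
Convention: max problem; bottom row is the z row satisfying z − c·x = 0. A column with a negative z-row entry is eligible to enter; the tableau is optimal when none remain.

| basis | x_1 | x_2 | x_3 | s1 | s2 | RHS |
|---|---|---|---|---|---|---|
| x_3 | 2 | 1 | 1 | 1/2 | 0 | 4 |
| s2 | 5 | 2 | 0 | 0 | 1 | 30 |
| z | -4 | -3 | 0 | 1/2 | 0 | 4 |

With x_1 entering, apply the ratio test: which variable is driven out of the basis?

Column x_1 entries and ratios — x_3: 4/2 = 2; s2: 30/5 = 6.
Smallest ratio is 2 in the row of x_3, so x_3 leaves.

x_3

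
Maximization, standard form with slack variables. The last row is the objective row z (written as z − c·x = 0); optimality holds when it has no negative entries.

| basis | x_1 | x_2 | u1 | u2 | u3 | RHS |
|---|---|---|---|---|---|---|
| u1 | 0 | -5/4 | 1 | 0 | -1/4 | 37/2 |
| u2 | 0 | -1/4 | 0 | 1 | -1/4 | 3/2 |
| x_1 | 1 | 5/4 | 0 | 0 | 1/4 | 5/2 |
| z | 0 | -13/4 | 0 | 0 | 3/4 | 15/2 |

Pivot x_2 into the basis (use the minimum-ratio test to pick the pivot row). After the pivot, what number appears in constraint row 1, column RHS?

21

Ratio test on column x_2 — row 1: entry -5/4 ≤ 0; row 2: entry -1/4 ≤ 0; row 3: (5/2)/(5/4) = 2. Minimum is 2 at row 3 (x_1 leaves); pivot element 5/4.
Divide row 3 by 5/4; eliminate column x_2 from the other rows.
Row 1 update in column RHS: 37/2 − (-5/4)·2 = 21.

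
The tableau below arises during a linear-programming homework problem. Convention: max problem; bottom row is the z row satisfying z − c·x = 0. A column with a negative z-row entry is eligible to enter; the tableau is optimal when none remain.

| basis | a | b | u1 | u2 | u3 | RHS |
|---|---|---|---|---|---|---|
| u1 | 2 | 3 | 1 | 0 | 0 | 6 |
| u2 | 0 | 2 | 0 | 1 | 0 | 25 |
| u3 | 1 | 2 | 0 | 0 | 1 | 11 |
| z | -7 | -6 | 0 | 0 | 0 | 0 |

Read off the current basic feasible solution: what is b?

b is not in the basis, so in the current basic feasible solution b = 0.

0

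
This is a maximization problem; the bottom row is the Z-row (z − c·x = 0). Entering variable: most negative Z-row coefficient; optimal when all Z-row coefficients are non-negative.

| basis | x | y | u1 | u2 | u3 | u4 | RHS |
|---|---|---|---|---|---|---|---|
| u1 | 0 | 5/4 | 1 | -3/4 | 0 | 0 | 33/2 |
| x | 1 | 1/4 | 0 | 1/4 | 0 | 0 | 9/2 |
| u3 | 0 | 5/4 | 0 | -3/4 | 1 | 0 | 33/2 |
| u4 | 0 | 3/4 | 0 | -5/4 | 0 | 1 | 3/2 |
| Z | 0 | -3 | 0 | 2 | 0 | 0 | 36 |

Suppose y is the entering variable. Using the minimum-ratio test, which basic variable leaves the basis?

u4

Column y entries and ratios — u1: (33/2)/(5/4) = 66/5; x: (9/2)/(1/4) = 18; u3: (33/2)/(5/4) = 66/5; u4: (3/2)/(3/4) = 2.
Smallest ratio is 2 in the row of u4, so u4 leaves.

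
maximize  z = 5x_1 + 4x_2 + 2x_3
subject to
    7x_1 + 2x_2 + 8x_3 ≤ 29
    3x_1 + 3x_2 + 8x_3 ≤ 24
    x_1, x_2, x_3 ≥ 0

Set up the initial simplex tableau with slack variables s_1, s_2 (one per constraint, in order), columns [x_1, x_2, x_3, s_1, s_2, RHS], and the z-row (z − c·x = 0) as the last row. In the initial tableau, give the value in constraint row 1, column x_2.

2

Constraint 1 has coefficient 2 on x_2.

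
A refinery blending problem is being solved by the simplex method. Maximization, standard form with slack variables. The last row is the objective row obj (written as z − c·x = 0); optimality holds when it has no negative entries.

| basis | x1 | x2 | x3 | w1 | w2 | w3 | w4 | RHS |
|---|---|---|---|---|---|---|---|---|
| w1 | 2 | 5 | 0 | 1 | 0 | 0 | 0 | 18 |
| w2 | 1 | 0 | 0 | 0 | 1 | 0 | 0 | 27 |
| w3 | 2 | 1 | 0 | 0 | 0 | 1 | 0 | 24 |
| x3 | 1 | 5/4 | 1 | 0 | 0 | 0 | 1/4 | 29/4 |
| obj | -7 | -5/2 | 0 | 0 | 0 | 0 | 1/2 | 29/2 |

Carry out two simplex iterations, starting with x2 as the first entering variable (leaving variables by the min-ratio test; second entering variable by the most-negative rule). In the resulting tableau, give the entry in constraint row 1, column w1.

Ratio test on column x2 — row 1: 18/5 = 18/5; row 2: entry 0 ≤ 0; row 3: 24/1 = 24; row 4: (29/4)/(5/4) = 29/5. Minimum is 18/5 at row 1 (w1 leaves); pivot element 5.
Divide row 1 by 5; eliminate column x2 from the other rows.
Second iteration: most negative obj-row entry is -6 in column x1, so x1 enters.
Ratio test on column x1 — row 1: (18/5)/(2/5) = 9; row 2: 27/1 = 27; row 3: (102/5)/(8/5) = 51/4; row 4: (11/4)/(1/2) = 11/2. Minimum is 11/2 at row 4 (x3 leaves); pivot element 1/2.
Divide row 4 by 1/2; eliminate column x1 from the other rows.
After both pivots, the entry at constraint row 1, column w1 is 2/5.

2/5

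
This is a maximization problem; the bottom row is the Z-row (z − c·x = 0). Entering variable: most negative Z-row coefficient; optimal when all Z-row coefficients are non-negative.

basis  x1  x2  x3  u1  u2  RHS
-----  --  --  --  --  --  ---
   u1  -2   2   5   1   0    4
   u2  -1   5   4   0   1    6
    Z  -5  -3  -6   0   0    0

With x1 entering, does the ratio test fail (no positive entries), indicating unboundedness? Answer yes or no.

yes

Every constraint-row entry in column x1 is ≤ 0, so increasing x1 is unbounded.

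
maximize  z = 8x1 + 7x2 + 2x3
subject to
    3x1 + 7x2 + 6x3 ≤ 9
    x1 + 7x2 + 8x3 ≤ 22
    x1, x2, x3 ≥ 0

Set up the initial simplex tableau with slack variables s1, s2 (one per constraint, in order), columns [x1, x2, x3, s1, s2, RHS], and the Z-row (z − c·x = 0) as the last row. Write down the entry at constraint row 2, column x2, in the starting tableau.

Constraint 2 has coefficient 7 on x2.

7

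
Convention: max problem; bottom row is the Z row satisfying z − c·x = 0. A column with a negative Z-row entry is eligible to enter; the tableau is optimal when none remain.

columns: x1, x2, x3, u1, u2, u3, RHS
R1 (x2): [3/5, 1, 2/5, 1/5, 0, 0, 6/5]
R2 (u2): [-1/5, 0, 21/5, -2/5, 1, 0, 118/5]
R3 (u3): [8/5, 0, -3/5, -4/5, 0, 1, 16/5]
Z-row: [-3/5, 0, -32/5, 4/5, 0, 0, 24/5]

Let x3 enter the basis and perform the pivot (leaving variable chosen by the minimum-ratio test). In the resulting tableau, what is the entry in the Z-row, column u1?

4

Ratio test on column x3 — row 1: (6/5)/(2/5) = 3; row 2: (118/5)/(21/5) = 118/21; row 3: entry -3/5 ≤ 0. Minimum is 3 at row 1 (x2 leaves); pivot element 2/5.
Divide row 1 by 2/5; eliminate column x3 from the other rows.
Z-row update in column u1: 4/5 − (-32/5)·(1/2) = 4.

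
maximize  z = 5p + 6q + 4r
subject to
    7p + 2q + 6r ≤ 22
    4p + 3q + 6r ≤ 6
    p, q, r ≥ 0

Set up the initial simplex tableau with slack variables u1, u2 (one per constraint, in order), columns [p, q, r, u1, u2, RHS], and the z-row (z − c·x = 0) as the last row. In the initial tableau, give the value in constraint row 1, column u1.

Slack u1 belongs to constraint 1; its column is the unit vector e_1, so the entry in row 1 is 1.

1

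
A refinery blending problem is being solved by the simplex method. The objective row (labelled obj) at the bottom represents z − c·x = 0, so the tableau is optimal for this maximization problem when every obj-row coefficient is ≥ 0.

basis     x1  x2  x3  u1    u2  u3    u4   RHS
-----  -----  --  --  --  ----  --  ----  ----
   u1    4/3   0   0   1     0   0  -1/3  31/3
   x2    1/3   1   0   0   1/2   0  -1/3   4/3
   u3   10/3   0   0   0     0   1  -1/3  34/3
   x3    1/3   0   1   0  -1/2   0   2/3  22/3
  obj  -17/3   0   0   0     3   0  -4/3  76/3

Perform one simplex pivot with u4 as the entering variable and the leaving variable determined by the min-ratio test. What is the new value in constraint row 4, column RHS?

Ratio test on column u4 — row 1: entry -1/3 ≤ 0; row 2: entry -1/3 ≤ 0; row 3: entry -1/3 ≤ 0; row 4: (22/3)/(2/3) = 11. Minimum is 11 at row 4 (x3 leaves); pivot element 2/3.
Divide row 4 by 2/3; eliminate column u4 from the other rows.
In the new row 4, the RHS entry is the old entry divided by the pivot: (22/3)/(2/3) = 11.

11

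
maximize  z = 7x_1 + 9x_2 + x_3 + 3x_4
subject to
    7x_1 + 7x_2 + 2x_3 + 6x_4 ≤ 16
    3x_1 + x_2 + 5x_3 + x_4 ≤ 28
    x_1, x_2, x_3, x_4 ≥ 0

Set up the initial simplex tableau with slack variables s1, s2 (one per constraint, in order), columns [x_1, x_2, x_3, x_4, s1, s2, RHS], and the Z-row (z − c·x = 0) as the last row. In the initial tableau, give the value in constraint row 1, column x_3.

2

Constraint 1 has coefficient 2 on x_3.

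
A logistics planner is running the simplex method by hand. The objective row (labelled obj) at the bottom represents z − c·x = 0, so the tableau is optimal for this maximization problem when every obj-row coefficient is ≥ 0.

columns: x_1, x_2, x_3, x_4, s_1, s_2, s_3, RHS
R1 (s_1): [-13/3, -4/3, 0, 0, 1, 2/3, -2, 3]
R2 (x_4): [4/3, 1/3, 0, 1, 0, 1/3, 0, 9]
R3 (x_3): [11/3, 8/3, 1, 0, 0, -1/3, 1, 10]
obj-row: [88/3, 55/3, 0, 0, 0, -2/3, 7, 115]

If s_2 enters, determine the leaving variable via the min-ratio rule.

s_1

Column s_2 entries and ratios — s_1: 3/(2/3) = 9/2; x_4: 9/(1/3) = 27; x_3: -1/3 ≤ 0, skip.
Smallest ratio is 9/2 in the row of s_1, so s_1 leaves.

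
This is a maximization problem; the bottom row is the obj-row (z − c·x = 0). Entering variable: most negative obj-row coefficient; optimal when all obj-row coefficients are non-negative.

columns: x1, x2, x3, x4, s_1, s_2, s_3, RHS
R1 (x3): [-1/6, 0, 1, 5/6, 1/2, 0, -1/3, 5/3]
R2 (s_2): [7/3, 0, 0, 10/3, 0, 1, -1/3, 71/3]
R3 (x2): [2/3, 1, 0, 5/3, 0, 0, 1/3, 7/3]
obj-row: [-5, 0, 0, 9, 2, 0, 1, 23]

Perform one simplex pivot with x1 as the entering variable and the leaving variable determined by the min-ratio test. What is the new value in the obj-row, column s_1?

Ratio test on column x1 — row 1: entry -1/6 ≤ 0; row 2: (71/3)/(7/3) = 71/7; row 3: (7/3)/(2/3) = 7/2. Minimum is 7/2 at row 3 (x2 leaves); pivot element 2/3.
Divide row 3 by 2/3; eliminate column x1 from the other rows.
obj-row update in column s_1: 2 − (-5)·0 = 2.

2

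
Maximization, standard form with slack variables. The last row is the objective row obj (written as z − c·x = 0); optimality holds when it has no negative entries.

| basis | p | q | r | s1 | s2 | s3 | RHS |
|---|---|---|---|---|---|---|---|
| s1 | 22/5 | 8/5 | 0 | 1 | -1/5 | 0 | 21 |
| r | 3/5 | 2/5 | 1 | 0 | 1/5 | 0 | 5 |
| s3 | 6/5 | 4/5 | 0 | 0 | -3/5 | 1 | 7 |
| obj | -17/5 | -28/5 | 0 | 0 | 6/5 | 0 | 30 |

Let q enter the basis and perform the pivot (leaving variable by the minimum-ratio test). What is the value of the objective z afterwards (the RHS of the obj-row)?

79

Ratio test on column q — row 1: 21/(8/5) = 105/8; row 2: 5/(2/5) = 25/2; row 3: 7/(4/5) = 35/4. Minimum is 35/4 at row 3 (s3 leaves); pivot element 4/5.
Pivot on row 3; the obj-row RHS becomes 30 − (-28/5)·(35/4) = 79.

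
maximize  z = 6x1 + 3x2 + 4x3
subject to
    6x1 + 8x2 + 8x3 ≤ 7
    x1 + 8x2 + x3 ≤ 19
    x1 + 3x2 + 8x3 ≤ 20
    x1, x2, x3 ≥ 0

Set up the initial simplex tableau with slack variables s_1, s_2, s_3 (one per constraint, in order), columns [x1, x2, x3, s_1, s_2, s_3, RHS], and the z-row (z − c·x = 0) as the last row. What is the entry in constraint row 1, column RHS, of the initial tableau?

The RHS of constraint 1 is b_1 = 7.

7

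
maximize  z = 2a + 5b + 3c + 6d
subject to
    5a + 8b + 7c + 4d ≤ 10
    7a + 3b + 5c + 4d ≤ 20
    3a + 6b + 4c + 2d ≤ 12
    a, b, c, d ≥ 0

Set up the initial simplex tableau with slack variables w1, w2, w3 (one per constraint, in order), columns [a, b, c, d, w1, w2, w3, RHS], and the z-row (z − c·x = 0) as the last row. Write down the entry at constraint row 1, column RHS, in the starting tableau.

The RHS of constraint 1 is b_1 = 10.

10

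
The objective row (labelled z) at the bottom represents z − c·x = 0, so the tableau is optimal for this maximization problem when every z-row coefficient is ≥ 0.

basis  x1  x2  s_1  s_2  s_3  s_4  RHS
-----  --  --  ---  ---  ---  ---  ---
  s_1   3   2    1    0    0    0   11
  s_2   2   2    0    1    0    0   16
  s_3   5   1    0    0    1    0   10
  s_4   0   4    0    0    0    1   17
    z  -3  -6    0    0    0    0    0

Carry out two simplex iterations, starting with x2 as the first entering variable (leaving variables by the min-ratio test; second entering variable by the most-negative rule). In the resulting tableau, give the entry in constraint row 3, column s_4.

7/12

Ratio test on column x2 — row 1: 11/2 = 11/2; row 2: 16/2 = 8; row 3: 10/1 = 10; row 4: 17/4 = 17/4. Minimum is 17/4 at row 4 (s_4 leaves); pivot element 4.
Divide row 4 by 4; eliminate column x2 from the other rows.
Second iteration: most negative z-row entry is -3 in column x1, so x1 enters.
Ratio test on column x1 — row 1: (5/2)/3 = 5/6; row 2: (15/2)/2 = 15/4; row 3: (23/4)/5 = 23/20; row 4: entry 0 ≤ 0. Minimum is 5/6 at row 1 (s_1 leaves); pivot element 3.
Divide row 1 by 3; eliminate column x1 from the other rows.
After both pivots, the entry at constraint row 3, column s_4 is 7/12.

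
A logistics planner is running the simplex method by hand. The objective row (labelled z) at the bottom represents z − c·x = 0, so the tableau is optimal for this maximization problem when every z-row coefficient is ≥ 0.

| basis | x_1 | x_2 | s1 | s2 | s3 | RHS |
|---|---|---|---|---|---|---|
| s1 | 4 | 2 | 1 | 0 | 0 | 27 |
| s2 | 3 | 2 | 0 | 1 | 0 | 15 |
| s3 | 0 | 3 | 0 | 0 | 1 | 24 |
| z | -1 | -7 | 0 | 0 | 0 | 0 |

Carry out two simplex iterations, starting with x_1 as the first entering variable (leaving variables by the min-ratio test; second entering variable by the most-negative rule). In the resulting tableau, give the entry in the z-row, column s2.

7/2

Ratio test on column x_1 — row 1: 27/4 = 27/4; row 2: 15/3 = 5; row 3: entry 0 ≤ 0. Minimum is 5 at row 2 (s2 leaves); pivot element 3.
Divide row 2 by 3; eliminate column x_1 from the other rows.
Second iteration: most negative z-row entry is -19/3 in column x_2, so x_2 enters.
Ratio test on column x_2 — row 1: entry -2/3 ≤ 0; row 2: 5/(2/3) = 15/2; row 3: 24/3 = 8. Minimum is 15/2 at row 2 (x_1 leaves); pivot element 2/3.
Divide row 2 by 2/3; eliminate column x_2 from the other rows.
After both pivots, the entry at the z-row, column s2 is 7/2.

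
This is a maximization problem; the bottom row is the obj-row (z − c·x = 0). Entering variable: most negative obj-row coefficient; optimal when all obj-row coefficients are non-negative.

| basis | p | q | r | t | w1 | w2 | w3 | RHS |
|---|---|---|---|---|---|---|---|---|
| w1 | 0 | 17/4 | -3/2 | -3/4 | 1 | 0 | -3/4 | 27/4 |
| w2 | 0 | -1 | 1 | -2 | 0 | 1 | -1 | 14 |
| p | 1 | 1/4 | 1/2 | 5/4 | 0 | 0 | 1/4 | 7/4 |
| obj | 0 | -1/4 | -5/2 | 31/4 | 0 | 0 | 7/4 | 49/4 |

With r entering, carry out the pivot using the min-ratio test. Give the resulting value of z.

21

Ratio test on column r — row 1: entry -3/2 ≤ 0; row 2: 14/1 = 14; row 3: (7/4)/(1/2) = 7/2. Minimum is 7/2 at row 3 (p leaves); pivot element 1/2.
Pivot on row 3; the obj-row RHS becomes 49/4 − (-5/2)·(7/2) = 21.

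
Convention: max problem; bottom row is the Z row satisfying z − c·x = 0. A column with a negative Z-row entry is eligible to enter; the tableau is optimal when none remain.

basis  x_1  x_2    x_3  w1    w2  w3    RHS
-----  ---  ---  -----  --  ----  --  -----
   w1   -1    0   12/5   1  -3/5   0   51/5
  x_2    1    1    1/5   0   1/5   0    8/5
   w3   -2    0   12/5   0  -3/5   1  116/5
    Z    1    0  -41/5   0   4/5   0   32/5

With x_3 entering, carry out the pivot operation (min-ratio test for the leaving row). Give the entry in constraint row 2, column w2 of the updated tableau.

Ratio test on column x_3 — row 1: (51/5)/(12/5) = 17/4; row 2: (8/5)/(1/5) = 8; row 3: (116/5)/(12/5) = 29/3. Minimum is 17/4 at row 1 (w1 leaves); pivot element 12/5.
Divide row 1 by 12/5; eliminate column x_3 from the other rows.
Row 2 update in column w2: 1/5 − (1/5)·(-1/4) = 1/4.

1/4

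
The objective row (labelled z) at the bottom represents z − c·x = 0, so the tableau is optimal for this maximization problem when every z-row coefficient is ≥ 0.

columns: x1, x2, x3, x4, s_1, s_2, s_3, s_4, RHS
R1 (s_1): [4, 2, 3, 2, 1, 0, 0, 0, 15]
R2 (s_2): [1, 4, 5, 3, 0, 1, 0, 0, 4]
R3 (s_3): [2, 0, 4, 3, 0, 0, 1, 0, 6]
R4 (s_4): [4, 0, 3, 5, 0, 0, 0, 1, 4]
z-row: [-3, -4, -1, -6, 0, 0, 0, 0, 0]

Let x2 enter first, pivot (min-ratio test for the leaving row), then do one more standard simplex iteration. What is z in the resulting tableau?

32/5

Ratio test on column x2 — row 1: 15/2 = 15/2; row 2: 4/4 = 1; row 3: entry 0 ≤ 0; row 4: entry 0 ≤ 0. Minimum is 1 at row 2 (s_2 leaves); pivot element 4.
Pivot on row 2; the z-row RHS becomes 0 − (-4)·1 = 4.
Next entering variable (most negative z-row entry -3): x4.
Ratio test on column x4 — row 1: 13/(1/2) = 26; row 2: 1/(3/4) = 4/3; row 3: 6/3 = 2; row 4: 4/5 = 4/5. Minimum is 4/5 at row 4 (s_4 leaves); pivot element 5.
After the second pivot the z-row RHS is 4 − (-3)·(4/5) = 32/5.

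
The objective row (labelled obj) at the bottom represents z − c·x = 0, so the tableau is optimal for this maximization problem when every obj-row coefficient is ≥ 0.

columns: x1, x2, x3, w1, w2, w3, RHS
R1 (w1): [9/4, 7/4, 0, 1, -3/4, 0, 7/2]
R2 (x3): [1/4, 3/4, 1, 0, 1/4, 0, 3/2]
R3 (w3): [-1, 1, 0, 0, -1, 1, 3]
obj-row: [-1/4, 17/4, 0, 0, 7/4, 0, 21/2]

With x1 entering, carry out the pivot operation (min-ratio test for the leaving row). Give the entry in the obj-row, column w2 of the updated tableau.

Ratio test on column x1 — row 1: (7/2)/(9/4) = 14/9; row 2: (3/2)/(1/4) = 6; row 3: entry -1 ≤ 0. Minimum is 14/9 at row 1 (w1 leaves); pivot element 9/4.
Divide row 1 by 9/4; eliminate column x1 from the other rows.
obj-row update in column w2: 7/4 − (-1/4)·(-1/3) = 5/3.

5/3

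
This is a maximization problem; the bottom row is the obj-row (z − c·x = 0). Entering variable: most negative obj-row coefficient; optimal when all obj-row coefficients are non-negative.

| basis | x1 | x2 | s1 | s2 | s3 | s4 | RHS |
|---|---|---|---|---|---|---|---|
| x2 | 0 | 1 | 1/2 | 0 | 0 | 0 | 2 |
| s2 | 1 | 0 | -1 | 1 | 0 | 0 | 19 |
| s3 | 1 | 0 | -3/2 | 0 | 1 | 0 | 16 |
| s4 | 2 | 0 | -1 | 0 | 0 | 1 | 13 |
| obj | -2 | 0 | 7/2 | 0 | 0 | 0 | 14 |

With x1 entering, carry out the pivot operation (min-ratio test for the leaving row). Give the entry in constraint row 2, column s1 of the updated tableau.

Ratio test on column x1 — row 1: entry 0 ≤ 0; row 2: 19/1 = 19; row 3: 16/1 = 16; row 4: 13/2 = 13/2. Minimum is 13/2 at row 4 (s4 leaves); pivot element 2.
Divide row 4 by 2; eliminate column x1 from the other rows.
Row 2 update in column s1: -1 − 1·(-1/2) = -1/2.

-1/2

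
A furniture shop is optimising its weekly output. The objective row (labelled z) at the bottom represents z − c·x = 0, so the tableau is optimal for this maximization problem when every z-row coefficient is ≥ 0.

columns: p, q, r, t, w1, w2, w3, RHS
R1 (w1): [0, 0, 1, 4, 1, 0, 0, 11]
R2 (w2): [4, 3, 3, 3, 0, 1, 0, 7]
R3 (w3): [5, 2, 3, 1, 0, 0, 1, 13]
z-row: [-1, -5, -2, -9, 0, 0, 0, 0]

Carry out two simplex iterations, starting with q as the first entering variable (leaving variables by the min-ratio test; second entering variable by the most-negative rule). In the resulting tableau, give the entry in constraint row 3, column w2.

-1/3

Ratio test on column q — row 1: entry 0 ≤ 0; row 2: 7/3 = 7/3; row 3: 13/2 = 13/2. Minimum is 7/3 at row 2 (w2 leaves); pivot element 3.
Divide row 2 by 3; eliminate column q from the other rows.
Second iteration: most negative z-row entry is -4 in column t, so t enters.
Ratio test on column t — row 1: 11/4 = 11/4; row 2: (7/3)/1 = 7/3; row 3: entry -1 ≤ 0. Minimum is 7/3 at row 2 (q leaves); pivot element 1.
Divide row 2 by 1; eliminate column t from the other rows.
After both pivots, the entry at constraint row 3, column w2 is -1/3.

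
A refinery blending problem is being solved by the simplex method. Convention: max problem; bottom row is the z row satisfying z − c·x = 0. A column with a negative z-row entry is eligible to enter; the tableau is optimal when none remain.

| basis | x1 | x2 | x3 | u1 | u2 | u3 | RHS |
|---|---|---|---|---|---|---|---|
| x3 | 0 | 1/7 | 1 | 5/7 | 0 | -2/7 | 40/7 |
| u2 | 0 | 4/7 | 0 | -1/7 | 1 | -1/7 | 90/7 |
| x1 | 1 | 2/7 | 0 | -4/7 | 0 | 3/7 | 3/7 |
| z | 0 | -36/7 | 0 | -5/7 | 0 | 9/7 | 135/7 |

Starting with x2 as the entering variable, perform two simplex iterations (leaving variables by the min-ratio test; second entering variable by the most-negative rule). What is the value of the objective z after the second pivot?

175/2

Ratio test on column x2 — row 1: (40/7)/(1/7) = 40; row 2: (90/7)/(4/7) = 45/2; row 3: (3/7)/(2/7) = 3/2. Minimum is 3/2 at row 3 (x1 leaves); pivot element 2/7.
Pivot on row 3; the z-row RHS becomes 135/7 − (-36/7)·(3/2) = 27.
Next entering variable (most negative z-row entry -11): u1.
Ratio test on column u1 — row 1: (11/2)/1 = 11/2; row 2: 12/1 = 12; row 3: entry -2 ≤ 0. Minimum is 11/2 at row 1 (x3 leaves); pivot element 1.
After the second pivot the z-row RHS is 27 − (-11)·(11/2) = 175/2.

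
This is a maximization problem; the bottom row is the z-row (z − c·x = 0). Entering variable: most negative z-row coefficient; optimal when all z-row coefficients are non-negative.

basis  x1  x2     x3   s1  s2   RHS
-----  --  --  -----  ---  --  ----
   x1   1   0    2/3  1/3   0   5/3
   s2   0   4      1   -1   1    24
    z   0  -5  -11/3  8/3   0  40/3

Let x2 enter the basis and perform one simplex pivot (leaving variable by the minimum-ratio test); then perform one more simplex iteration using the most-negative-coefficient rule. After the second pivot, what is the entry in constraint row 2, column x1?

Ratio test on column x2 — row 1: entry 0 ≤ 0; row 2: 24/4 = 6. Minimum is 6 at row 2 (s2 leaves); pivot element 4.
Divide row 2 by 4; eliminate column x2 from the other rows.
Second iteration: most negative z-row entry is -29/12 in column x3, so x3 enters.
Ratio test on column x3 — row 1: (5/3)/(2/3) = 5/2; row 2: 6/(1/4) = 24. Minimum is 5/2 at row 1 (x1 leaves); pivot element 2/3.
Divide row 1 by 2/3; eliminate column x3 from the other rows.
After both pivots, the entry at constraint row 2, column x1 is -3/8.

-3/8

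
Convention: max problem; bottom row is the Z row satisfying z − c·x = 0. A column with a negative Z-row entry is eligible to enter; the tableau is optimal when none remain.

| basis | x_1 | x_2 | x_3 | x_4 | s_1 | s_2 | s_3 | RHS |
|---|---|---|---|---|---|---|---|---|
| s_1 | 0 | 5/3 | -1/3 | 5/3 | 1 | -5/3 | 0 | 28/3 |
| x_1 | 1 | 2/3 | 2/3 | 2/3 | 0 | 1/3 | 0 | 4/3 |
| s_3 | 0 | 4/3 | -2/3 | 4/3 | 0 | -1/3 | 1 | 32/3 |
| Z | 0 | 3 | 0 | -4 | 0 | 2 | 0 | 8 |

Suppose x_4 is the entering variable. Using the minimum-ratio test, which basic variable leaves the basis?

x_1

Column x_4 entries and ratios — s_1: (28/3)/(5/3) = 28/5; x_1: (4/3)/(2/3) = 2; s_3: (32/3)/(4/3) = 8.
Smallest ratio is 2 in the row of x_1, so x_1 leaves.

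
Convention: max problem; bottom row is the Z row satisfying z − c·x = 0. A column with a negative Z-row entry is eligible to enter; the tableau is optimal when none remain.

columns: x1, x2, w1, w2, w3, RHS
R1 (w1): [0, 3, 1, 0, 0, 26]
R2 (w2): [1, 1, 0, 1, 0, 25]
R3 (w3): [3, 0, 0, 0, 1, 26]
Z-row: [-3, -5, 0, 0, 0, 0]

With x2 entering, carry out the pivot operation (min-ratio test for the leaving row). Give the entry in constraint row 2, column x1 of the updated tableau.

Ratio test on column x2 — row 1: 26/3 = 26/3; row 2: 25/1 = 25; row 3: entry 0 ≤ 0. Minimum is 26/3 at row 1 (w1 leaves); pivot element 3.
Divide row 1 by 3; eliminate column x2 from the other rows.
Row 2 update in column x1: 1 − 1·0 = 1.

1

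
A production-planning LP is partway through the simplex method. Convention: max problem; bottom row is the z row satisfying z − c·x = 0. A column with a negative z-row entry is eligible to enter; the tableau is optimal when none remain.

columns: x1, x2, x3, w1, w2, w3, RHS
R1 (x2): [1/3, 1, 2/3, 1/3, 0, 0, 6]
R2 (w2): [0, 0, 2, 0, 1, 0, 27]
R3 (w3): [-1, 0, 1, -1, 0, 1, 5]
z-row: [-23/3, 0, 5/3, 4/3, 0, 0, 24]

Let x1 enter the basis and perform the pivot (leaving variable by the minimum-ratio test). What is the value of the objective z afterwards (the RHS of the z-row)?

162

Ratio test on column x1 — row 1: 6/(1/3) = 18; row 2: entry 0 ≤ 0; row 3: entry -1 ≤ 0. Minimum is 18 at row 1 (x2 leaves); pivot element 1/3.
Pivot on row 1; the z-row RHS becomes 24 − (-23/3)·18 = 162.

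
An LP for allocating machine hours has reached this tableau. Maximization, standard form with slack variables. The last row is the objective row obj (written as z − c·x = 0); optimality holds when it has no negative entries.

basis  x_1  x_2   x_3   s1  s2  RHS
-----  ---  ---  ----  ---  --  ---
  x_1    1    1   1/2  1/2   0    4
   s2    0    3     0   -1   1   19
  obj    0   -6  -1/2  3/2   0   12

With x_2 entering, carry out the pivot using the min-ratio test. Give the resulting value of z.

36

Ratio test on column x_2 — row 1: 4/1 = 4; row 2: 19/3 = 19/3. Minimum is 4 at row 1 (x_1 leaves); pivot element 1.
Pivot on row 1; the obj-row RHS becomes 12 − (-6)·4 = 36.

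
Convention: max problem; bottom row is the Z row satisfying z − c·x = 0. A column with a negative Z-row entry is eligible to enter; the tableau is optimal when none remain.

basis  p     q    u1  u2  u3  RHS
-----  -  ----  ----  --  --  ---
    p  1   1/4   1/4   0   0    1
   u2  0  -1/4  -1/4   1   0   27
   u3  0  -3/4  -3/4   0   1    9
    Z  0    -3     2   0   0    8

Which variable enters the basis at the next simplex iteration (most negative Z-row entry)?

Negative Z-row entries: q: -3.
The most negative is -3 in column q, so q enters.

q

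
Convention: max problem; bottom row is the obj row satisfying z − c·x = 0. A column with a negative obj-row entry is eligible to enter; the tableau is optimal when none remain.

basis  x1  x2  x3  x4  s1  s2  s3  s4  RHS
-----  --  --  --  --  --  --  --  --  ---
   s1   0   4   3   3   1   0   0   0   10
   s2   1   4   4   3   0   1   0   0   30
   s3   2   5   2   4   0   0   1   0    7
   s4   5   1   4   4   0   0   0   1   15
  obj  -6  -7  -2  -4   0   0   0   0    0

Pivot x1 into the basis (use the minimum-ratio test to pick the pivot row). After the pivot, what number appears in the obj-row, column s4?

Ratio test on column x1 — row 1: entry 0 ≤ 0; row 2: 30/1 = 30; row 3: 7/2 = 7/2; row 4: 15/5 = 3. Minimum is 3 at row 4 (s4 leaves); pivot element 5.
Divide row 4 by 5; eliminate column x1 from the other rows.
obj-row update in column s4: 0 − (-6)·(1/5) = 6/5.

6/5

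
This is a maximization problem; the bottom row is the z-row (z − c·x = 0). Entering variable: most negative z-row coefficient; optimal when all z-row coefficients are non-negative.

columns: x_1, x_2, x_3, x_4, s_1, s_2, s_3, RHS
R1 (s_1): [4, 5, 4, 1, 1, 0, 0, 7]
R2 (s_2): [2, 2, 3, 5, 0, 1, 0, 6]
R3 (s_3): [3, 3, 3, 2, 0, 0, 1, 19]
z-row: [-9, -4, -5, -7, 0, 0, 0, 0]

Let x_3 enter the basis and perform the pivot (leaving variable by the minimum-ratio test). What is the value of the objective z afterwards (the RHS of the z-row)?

Ratio test on column x_3 — row 1: 7/4 = 7/4; row 2: 6/3 = 2; row 3: 19/3 = 19/3. Minimum is 7/4 at row 1 (s_1 leaves); pivot element 4.
Pivot on row 1; the z-row RHS becomes 0 − (-5)·(7/4) = 35/4.

35/4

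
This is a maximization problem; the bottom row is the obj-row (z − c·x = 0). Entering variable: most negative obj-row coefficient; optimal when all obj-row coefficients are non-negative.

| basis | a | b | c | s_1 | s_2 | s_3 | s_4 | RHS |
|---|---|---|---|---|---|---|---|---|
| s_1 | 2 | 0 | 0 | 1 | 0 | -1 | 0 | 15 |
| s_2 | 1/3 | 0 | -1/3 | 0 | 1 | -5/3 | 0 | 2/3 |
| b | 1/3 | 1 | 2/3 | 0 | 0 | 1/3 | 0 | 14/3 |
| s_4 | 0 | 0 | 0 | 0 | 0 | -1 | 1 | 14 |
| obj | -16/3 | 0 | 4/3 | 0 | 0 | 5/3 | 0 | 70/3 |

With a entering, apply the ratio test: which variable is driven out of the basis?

s_2

Column a entries and ratios — s_1: 15/2 = 15/2; s_2: (2/3)/(1/3) = 2; b: (14/3)/(1/3) = 14; s_4: 0 ≤ 0, skip.
Smallest ratio is 2 in the row of s_2, so s_2 leaves.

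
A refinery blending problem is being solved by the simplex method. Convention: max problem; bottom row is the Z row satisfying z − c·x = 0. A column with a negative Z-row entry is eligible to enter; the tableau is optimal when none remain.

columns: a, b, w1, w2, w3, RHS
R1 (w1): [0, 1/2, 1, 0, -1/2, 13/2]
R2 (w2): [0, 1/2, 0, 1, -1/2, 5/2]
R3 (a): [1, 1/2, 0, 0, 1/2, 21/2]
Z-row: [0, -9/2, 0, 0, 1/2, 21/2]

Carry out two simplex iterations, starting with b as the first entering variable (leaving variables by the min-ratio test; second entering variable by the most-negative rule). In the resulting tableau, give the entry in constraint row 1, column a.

Ratio test on column b — row 1: (13/2)/(1/2) = 13; row 2: (5/2)/(1/2) = 5; row 3: (21/2)/(1/2) = 21. Minimum is 5 at row 2 (w2 leaves); pivot element 1/2.
Divide row 2 by 1/2; eliminate column b from the other rows.
Second iteration: most negative Z-row entry is -4 in column w3, so w3 enters.
Ratio test on column w3 — row 1: entry 0 ≤ 0; row 2: entry -1 ≤ 0; row 3: 8/1 = 8. Minimum is 8 at row 3 (a leaves); pivot element 1.
Divide row 3 by 1; eliminate column w3 from the other rows.
After both pivots, the entry at constraint row 1, column a is 0.

0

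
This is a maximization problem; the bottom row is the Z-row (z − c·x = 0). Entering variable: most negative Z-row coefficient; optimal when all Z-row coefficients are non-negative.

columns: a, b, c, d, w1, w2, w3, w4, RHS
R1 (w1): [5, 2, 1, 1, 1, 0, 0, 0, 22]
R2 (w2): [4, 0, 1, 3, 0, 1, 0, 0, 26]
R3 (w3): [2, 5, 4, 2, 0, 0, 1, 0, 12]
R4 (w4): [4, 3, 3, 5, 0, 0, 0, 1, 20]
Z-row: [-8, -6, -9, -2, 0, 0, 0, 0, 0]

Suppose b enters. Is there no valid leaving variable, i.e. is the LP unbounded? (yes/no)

Column b has positive entries in row(s) 1, 3, 4, so the ratio test bounds it — not unbounded.

no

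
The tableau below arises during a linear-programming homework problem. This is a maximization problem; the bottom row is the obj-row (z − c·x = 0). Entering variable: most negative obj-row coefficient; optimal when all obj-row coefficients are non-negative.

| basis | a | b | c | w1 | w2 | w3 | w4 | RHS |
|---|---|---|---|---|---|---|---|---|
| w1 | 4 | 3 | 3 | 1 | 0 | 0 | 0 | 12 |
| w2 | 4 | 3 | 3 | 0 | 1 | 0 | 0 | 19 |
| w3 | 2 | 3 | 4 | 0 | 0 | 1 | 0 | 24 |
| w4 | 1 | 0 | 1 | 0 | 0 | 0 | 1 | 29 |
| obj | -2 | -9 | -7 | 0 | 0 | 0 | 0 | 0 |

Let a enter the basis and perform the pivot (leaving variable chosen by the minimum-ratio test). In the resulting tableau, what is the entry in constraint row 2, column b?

0

Ratio test on column a — row 1: 12/4 = 3; row 2: 19/4 = 19/4; row 3: 24/2 = 12; row 4: 29/1 = 29. Minimum is 3 at row 1 (w1 leaves); pivot element 4.
Divide row 1 by 4; eliminate column a from the other rows.
Row 2 update in column b: 3 − 4·(3/4) = 0.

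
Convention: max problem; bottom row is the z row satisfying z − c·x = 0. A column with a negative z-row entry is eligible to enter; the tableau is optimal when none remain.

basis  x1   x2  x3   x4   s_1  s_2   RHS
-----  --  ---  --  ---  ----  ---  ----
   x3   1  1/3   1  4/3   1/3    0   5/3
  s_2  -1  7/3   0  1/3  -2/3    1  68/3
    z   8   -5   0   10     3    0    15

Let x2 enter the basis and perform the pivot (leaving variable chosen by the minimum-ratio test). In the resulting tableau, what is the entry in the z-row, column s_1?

Ratio test on column x2 — row 1: (5/3)/(1/3) = 5; row 2: (68/3)/(7/3) = 68/7. Minimum is 5 at row 1 (x3 leaves); pivot element 1/3.
Divide row 1 by 1/3; eliminate column x2 from the other rows.
z-row update in column s_1: 3 − (-5)·1 = 8.

8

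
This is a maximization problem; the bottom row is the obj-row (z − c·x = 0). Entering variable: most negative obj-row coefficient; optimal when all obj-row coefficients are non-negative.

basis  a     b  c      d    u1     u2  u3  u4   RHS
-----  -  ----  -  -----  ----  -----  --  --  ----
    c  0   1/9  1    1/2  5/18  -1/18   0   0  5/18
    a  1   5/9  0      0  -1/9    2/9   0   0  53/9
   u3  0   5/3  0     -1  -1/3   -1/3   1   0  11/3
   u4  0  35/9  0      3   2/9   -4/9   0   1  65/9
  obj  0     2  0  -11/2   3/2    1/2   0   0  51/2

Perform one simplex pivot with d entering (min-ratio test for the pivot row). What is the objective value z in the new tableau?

Ratio test on column d — row 1: (5/18)/(1/2) = 5/9; row 2: entry 0 ≤ 0; row 3: entry -1 ≤ 0; row 4: (65/9)/3 = 65/27. Minimum is 5/9 at row 1 (c leaves); pivot element 1/2.
Pivot on row 1; the obj-row RHS becomes 51/2 − (-11/2)·(5/9) = 257/9.

257/9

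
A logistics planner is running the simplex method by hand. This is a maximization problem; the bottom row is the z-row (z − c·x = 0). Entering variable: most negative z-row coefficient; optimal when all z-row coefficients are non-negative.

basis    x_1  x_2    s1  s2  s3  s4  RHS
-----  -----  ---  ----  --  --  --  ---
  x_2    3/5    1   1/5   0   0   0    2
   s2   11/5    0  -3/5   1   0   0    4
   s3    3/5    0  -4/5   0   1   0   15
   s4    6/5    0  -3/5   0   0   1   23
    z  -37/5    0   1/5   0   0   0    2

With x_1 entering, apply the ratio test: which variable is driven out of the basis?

s2

Column x_1 entries and ratios — x_2: 2/(3/5) = 10/3; s2: 4/(11/5) = 20/11; s3: 15/(3/5) = 25; s4: 23/(6/5) = 115/6.
Smallest ratio is 20/11 in the row of s2, so s2 leaves.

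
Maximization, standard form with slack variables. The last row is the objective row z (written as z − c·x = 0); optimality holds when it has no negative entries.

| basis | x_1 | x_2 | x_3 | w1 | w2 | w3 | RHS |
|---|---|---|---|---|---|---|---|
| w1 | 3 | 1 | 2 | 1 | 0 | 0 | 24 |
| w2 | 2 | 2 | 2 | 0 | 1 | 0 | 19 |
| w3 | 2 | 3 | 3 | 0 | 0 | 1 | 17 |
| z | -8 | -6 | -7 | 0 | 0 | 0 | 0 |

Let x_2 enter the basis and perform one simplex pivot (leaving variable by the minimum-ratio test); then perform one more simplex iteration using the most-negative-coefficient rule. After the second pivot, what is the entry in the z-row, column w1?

12/7

Ratio test on column x_2 — row 1: 24/1 = 24; row 2: 19/2 = 19/2; row 3: 17/3 = 17/3. Minimum is 17/3 at row 3 (w3 leaves); pivot element 3.
Divide row 3 by 3; eliminate column x_2 from the other rows.
Second iteration: most negative z-row entry is -4 in column x_1, so x_1 enters.
Ratio test on column x_1 — row 1: (55/3)/(7/3) = 55/7; row 2: (23/3)/(2/3) = 23/2; row 3: (17/3)/(2/3) = 17/2. Minimum is 55/7 at row 1 (w1 leaves); pivot element 7/3.
Divide row 1 by 7/3; eliminate column x_1 from the other rows.
After both pivots, the entry at the z-row, column w1 is 12/7.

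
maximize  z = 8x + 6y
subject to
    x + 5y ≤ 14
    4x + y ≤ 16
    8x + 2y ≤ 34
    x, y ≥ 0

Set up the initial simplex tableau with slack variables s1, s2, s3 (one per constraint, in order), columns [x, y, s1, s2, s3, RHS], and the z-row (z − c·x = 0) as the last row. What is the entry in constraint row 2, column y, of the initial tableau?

Constraint 2 has coefficient 1 on y.

1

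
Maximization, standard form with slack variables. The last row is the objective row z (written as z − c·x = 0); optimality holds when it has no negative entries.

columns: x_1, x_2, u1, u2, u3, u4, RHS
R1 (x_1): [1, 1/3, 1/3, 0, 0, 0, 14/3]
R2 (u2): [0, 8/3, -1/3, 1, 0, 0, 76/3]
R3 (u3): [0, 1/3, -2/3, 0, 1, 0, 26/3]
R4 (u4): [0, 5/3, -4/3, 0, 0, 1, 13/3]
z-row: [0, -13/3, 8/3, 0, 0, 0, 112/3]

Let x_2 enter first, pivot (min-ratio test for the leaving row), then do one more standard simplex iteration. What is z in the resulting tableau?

161/3

Ratio test on column x_2 — row 1: (14/3)/(1/3) = 14; row 2: (76/3)/(8/3) = 19/2; row 3: (26/3)/(1/3) = 26; row 4: (13/3)/(5/3) = 13/5. Minimum is 13/5 at row 4 (u4 leaves); pivot element 5/3.
Pivot on row 4; the z-row RHS becomes 112/3 − (-13/3)·(13/5) = 243/5.
Next entering variable (most negative z-row entry -4/5): u1.
Ratio test on column u1 — row 1: (19/5)/(3/5) = 19/3; row 2: (92/5)/(9/5) = 92/9; row 3: entry -2/5 ≤ 0; row 4: entry -4/5 ≤ 0. Minimum is 19/3 at row 1 (x_1 leaves); pivot element 3/5.
After the second pivot the z-row RHS is 243/5 − (-4/5)·(19/3) = 161/3.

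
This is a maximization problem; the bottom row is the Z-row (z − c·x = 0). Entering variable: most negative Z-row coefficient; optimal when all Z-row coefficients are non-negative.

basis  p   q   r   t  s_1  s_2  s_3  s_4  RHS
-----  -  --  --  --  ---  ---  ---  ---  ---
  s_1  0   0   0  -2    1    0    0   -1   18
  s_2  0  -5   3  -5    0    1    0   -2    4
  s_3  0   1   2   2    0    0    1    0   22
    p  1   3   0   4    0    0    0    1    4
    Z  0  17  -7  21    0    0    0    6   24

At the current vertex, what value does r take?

r is not in the basis, so in the current basic feasible solution r = 0.

0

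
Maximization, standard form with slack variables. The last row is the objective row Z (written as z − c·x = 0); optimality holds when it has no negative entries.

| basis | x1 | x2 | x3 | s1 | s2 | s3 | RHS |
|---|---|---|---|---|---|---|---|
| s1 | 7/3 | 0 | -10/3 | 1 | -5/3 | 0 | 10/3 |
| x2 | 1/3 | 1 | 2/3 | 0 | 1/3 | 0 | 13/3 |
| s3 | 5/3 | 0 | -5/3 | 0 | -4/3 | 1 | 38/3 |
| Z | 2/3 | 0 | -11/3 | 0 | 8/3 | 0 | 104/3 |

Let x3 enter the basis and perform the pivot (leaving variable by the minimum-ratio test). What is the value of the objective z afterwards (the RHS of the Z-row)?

117/2

Ratio test on column x3 — row 1: entry -10/3 ≤ 0; row 2: (13/3)/(2/3) = 13/2; row 3: entry -5/3 ≤ 0. Minimum is 13/2 at row 2 (x2 leaves); pivot element 2/3.
Pivot on row 2; the Z-row RHS becomes 104/3 − (-11/3)·(13/2) = 117/2.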